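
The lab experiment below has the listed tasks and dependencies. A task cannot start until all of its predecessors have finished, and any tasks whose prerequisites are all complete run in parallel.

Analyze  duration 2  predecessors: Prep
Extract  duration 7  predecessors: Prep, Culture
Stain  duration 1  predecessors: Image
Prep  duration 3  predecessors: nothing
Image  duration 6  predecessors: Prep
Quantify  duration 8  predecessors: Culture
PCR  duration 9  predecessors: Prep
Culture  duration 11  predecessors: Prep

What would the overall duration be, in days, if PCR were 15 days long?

Critical path before the change: Prep→Culture→Quantify = 3+11+8 = 22 giving 22 days.
PCR is off the critical path — its longest chain is 12 days, giving 10 of slack.
No other chain overtakes it, so the finish is 22 days.

22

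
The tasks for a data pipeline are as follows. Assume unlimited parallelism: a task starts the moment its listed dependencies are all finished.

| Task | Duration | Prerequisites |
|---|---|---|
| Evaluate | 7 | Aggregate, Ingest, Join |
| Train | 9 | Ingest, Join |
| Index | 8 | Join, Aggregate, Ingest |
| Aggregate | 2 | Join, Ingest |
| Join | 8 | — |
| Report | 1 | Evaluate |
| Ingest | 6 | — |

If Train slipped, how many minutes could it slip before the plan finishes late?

Critical path: Join→Aggregate→Evaluate→Report = 8+2+7+1 = 18, so the finish is 18 minutes.
Train finishes as early as 17 and must finish by 18.
So Train can slip 18 − 17 = 1 minute.

1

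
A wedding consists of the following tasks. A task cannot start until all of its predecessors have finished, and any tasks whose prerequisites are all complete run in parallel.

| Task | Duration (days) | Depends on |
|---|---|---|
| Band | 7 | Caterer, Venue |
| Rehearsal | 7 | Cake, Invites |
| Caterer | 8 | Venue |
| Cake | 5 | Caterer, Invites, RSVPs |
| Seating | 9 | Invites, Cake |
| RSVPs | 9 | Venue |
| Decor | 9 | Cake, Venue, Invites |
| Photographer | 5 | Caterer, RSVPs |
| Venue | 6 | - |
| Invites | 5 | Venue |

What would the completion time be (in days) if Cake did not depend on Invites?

29

Before: longest chain Venue→RSVPs→Cake→Seating = 6+9+5+9 = 29, finish 29.
Dropping Invites→Cake doesn't change Cake's earliest start (15); another predecessor still binds.
New critical path: Venue→RSVPs→Cake→Seating = 6+9+5+9 = 29 ⇒ 29 days.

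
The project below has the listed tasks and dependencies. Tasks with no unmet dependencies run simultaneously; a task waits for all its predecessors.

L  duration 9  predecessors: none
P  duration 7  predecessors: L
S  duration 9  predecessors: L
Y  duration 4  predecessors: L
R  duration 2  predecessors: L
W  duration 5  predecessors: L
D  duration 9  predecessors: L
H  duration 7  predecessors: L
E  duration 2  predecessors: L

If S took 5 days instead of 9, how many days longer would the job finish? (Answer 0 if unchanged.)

0

Critical path before the change: L→S = 9+9 = 18 giving 18 days.
Since S is critical, the -4 change carries straight to that chain (now 14 days).
Now L→D = 9+9 = 18 is longest, so the finish becomes 18 days.
Change in finish: 18 − 18 = +0 days.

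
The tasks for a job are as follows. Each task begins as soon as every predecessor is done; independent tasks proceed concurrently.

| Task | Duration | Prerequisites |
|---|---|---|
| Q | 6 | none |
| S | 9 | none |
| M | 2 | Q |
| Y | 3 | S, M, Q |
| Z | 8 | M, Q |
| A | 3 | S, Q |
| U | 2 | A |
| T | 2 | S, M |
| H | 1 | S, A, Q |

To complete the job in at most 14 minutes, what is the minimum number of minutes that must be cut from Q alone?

2

Current finish: 16 minutes; target: 14.
Q is on every critical path, so each minute cut from Q cuts the finish by one (this holds down to a finish of 14).
Need 16 − 14 = 2 minutes off Q → Q becomes 4 minutes, finish becomes 14.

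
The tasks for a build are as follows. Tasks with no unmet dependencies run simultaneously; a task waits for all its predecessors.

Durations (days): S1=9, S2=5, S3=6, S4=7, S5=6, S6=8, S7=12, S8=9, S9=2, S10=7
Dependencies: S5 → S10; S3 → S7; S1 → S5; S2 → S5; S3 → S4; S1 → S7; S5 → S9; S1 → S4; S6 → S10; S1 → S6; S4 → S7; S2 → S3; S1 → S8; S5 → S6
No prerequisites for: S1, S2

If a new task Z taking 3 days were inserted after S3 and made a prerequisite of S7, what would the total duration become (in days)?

Originally the project takes 30 days.
With Z inserted, S7 now waits for max(S4, S3, S1, Z).
New critical path: S1→S5→S6→S10 = 9+6+8+7 = 30 ⇒ 30 days.

30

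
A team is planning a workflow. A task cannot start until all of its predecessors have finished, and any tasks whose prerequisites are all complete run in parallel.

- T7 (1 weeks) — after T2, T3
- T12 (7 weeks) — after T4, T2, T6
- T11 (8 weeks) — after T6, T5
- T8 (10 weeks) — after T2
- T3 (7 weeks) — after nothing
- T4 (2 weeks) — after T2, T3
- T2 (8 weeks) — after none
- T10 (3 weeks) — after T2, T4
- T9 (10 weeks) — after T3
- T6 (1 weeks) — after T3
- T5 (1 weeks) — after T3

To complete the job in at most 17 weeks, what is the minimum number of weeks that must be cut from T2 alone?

1

Current finish: 18 weeks; target: 17.
T2 is on every critical path, so each week cut from T2 cuts the finish by one (this holds down to a finish of 17).
Need 18 − 17 = 1 week off T2 → T2 becomes 7 weeks, finish becomes 17.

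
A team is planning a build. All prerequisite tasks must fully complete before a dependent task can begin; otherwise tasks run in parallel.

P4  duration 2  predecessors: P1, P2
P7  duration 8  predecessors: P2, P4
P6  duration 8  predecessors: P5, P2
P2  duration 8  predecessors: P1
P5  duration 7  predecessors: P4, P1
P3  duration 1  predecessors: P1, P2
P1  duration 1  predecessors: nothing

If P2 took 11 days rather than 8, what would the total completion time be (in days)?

29

Actual critical path: P1→P2→P4→P5→P6 = 1+8+2+7+8 = 26 ⇒ 26 days.
Since P2 is critical, the +3 change carries straight to that chain (now 29 days).
The critical path is still P1→P2→P4→P5→P6; finish is now 29 days.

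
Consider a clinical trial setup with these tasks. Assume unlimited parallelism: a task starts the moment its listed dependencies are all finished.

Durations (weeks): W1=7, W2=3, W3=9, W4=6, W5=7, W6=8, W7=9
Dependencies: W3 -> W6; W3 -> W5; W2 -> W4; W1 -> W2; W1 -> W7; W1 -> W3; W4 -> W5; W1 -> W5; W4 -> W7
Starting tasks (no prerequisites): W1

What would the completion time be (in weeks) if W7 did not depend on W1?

Original critical path: W1→W2→W4→W7 = 7+3+6+9 = 25 ⇒ 25 weeks.
Dropping W1→W7 doesn't change W7's earliest start (16); another predecessor still binds.
After: W1→W2→W4→W7 = 7+3+6+9 = 25 → 25 weeks.

25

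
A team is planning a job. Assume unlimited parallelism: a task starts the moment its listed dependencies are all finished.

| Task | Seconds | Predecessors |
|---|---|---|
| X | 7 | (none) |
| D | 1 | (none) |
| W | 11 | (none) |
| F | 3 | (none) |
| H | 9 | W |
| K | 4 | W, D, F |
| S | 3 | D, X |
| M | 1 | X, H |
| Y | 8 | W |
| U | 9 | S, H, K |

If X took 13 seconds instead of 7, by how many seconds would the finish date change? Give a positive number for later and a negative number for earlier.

0

Baseline: W→H→U = 11+9+9 = 29 → 29 seconds.
X is off the critical path — its longest chain is 19 seconds, giving 10 of slack.
The critical path is still W→H→U; finish is now 29 seconds.
Change in finish: 29 − 29 = +0 seconds.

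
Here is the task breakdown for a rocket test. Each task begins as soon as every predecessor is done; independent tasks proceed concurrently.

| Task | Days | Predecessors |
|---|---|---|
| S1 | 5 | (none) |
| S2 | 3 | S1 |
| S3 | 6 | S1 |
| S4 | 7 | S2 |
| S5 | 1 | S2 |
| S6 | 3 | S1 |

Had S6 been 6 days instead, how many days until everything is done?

15

Actual critical path: S1→S2→S4 = 5+3+7 = 15 ⇒ 15 days.
The longest path through S6 is only 8 days, so S6 has float 7.
That remains the longest chain; total 15 days.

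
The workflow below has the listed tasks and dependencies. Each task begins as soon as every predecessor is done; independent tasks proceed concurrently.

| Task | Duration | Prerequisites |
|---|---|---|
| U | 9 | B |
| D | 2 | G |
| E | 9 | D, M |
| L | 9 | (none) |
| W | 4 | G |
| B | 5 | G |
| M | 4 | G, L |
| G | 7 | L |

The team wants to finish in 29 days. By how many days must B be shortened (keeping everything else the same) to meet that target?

1

Current finish: 30 days; target: 29.
B is on every critical path, so each day cut from B cuts the finish by one (this holds down to a finish of 29).
Need 30 − 29 = 1 day off B → B becomes 4 days, finish becomes 29.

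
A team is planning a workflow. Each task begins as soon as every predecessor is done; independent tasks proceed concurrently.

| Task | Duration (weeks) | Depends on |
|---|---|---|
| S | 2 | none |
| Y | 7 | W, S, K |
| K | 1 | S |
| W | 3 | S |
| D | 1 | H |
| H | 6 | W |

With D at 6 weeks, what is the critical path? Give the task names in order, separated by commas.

S, W, H, D

Actual critical path: S→W→H→D = 2+3+6+1 = 12 ⇒ 12 weeks.
Since D is critical, the +5 change carries straight to that chain (now 17 weeks).
That remains the longest chain; total 17 weeks.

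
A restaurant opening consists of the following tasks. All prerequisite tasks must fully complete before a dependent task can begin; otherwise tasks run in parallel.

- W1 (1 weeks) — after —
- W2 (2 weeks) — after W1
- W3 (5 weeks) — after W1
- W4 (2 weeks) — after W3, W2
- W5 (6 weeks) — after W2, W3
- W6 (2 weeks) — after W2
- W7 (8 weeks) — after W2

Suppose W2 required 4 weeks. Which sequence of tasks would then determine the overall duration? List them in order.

W1, W2, W7

Baseline: W1→W3→W5 = 1+5+6 = 12 → 12 weeks.
The longest path through W2 is only 11 weeks, so W2 has float 1.
The binding chain switches to W1→W2→W7 = 1+4+8 = 13; finish 13 weeks.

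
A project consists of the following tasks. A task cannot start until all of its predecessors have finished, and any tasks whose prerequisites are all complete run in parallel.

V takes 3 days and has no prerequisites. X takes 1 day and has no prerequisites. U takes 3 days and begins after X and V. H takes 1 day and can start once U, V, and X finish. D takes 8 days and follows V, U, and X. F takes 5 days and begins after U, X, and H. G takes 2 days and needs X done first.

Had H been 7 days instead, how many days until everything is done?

As given, the longest chain is V→U→D = 3+3+8 = 14, so the finish is 14 days.
The longest path through H is only 12 days, so H has float 2.
Now V→U→H→F = 3+3+7+5 = 18 is longest, so the finish becomes 18 days.

18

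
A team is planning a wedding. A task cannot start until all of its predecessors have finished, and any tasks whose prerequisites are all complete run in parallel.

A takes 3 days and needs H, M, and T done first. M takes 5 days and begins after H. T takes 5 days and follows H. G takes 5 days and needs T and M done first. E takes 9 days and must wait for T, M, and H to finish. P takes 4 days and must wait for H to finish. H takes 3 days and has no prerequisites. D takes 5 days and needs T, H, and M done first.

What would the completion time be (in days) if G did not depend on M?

Original critical path: H→T→E = 3+5+9 = 17 ⇒ 17 days.
Dropping M→G doesn't change G's earliest start (8); another predecessor still binds.
New critical path: H→T→E = 3+5+9 = 17 ⇒ 17 days.

17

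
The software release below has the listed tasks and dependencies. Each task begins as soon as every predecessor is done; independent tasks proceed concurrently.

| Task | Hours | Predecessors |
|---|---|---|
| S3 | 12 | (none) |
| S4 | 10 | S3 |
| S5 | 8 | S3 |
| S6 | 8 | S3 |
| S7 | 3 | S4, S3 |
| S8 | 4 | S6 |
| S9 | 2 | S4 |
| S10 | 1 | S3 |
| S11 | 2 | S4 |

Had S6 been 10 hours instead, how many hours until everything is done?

26

Actual critical path: S3→S4→S7 = 12+10+3 = 25 ⇒ 25 hours.
The longest path through S6 is only 24 hours, so S6 has float 1.
Now S3→S6→S8 = 12+10+4 = 26 is longest, so the finish becomes 26 hours.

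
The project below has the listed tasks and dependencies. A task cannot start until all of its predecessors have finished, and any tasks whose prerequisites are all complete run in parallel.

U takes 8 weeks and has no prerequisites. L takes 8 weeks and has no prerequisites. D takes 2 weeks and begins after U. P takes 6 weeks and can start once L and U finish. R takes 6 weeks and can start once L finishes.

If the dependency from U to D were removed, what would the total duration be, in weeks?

With the dependency in place, U→P = 8+6 = 14 sets the finish at 14 weeks.
Without U→D, D's earliest start moves from 8 to 0.
The longest chain is now U→P = 8+6 = 14, so the schedule takes 14 weeks.

14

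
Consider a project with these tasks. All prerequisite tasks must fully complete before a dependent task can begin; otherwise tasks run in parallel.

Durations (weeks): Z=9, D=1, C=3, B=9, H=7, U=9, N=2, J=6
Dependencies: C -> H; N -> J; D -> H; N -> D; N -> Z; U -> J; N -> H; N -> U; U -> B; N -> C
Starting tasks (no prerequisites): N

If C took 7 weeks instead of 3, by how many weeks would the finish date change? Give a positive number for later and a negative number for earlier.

0

As given, the longest chain is N→U→B = 2+9+9 = 20, so the finish is 20 weeks.
C has 8 weeks of float (longest path through it is 12).
The critical path is still N→U→B; finish is now 20 weeks.
Change in finish: 20 − 20 = +0 weeks.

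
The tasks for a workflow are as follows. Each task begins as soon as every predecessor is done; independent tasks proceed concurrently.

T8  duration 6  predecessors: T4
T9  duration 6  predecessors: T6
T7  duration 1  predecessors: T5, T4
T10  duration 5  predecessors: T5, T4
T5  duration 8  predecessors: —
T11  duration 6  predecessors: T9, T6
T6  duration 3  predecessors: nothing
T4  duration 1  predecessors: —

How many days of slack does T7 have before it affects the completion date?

The longest chain is T6→T9→T11 = 3+6+6 = 15; overall finish 15 days.
T7 finishes as early as 9 and must finish by 15.
Float = 15 − 9 = 6.

6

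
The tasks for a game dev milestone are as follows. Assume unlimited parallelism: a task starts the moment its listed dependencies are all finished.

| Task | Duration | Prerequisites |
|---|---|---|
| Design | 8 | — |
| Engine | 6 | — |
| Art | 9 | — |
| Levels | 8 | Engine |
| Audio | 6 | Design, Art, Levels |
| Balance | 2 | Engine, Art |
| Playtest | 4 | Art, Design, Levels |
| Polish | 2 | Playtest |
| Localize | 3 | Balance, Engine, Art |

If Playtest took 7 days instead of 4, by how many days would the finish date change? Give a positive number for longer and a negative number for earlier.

3

The binding path is Engine→Levels→Playtest→Polish = 6+8+4+2 = 20; finish at 20 days.
Since Playtest is critical, the +3 change carries straight to that chain (now 23 days).
No other chain overtakes it, so the finish is 23 days.
Change in finish: 23 − 20 = +3 days.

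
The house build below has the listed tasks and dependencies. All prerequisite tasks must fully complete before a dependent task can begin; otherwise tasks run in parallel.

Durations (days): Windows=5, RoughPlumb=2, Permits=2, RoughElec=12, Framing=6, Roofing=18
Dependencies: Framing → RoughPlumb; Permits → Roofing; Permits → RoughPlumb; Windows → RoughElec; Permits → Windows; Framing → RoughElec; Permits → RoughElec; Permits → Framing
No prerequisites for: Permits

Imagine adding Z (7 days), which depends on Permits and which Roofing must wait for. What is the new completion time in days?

Originally the house build takes 20 days.
With Z inserted, Roofing now waits for max(Permits, Z).
New critical path: Permits→Z→Roofing = 2+7+18 = 27 ⇒ 27 days.

27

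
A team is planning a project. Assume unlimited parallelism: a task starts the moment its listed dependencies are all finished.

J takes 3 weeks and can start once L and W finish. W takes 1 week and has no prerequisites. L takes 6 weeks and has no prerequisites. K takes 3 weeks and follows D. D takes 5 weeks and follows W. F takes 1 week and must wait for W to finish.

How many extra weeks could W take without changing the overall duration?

Critical path: L→J = 6+3 = 9, so the finish is 9 weeks.
W finishes as early as 1 and must finish by 1.
So W can slip 1 − 1 = 0 weeks.

0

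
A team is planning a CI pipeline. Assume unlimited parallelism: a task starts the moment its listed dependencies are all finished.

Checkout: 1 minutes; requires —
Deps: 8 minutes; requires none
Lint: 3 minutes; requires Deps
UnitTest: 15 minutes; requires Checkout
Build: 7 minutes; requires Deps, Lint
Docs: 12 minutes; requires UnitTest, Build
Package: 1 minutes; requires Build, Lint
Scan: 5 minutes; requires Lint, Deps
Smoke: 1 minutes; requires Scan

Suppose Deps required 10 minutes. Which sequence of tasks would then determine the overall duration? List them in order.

Deps, Lint, Build, Docs

Actual critical path: Deps→Lint→Build→Docs = 8+3+7+12 = 30 ⇒ 30 minutes.
Deps lies on that path, so at 10 minutes the path becomes 32 minutes.
No other chain overtakes it, so the finish is 32 minutes.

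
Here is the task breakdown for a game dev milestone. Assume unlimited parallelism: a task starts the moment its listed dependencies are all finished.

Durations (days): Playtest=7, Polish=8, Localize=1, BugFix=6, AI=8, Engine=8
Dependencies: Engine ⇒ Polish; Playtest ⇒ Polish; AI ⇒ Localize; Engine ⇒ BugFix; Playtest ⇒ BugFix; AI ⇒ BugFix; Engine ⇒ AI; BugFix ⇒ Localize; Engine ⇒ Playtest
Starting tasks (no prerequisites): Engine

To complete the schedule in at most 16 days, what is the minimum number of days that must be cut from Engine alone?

7

Current finish: 23 days; target: 16.
Engine is on every critical path, so each day cut from Engine cuts the finish by one (this holds down to a finish of 16).
Need 23 − 16 = 7 days off Engine → Engine becomes 1 day, finish becomes 16.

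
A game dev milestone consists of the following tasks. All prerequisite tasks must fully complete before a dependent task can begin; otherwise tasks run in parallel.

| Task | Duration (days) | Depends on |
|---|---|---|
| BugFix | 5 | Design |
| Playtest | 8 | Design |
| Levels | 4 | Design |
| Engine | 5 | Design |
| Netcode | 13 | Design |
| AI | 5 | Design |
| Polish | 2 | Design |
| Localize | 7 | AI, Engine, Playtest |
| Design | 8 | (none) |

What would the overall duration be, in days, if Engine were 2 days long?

23

Actual critical path: Design→Playtest→Localize = 8+8+7 = 23 ⇒ 23 days.
The longest path through Engine is only 20 days, so Engine has float 3.
That remains the longest chain; total 23 days.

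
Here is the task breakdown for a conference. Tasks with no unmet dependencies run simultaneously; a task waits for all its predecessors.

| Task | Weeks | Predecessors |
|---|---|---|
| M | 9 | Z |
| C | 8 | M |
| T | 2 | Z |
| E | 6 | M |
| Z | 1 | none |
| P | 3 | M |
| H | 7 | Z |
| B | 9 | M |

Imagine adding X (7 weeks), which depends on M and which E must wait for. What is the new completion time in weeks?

Originally the schedule takes 19 weeks.
With X inserted, E now waits for max(M, X).
New critical path: Z→M→X→E = 1+9+7+6 = 23 ⇒ 23 weeks.

23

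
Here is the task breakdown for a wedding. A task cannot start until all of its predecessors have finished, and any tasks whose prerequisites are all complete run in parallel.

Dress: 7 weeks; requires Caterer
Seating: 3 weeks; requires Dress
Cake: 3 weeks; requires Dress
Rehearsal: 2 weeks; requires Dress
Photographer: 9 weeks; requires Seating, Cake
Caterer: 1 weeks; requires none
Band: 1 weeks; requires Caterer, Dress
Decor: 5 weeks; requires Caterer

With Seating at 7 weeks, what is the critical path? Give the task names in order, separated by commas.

Baseline: Caterer→Dress→Seating→Photographer = 1+7+3+9 = 20 → 20 weeks.
Since Seating is critical, the +4 change carries straight to that chain (now 24 weeks).
That remains the longest chain; total 24 weeks.

Caterer, Dress, Seating, Photographer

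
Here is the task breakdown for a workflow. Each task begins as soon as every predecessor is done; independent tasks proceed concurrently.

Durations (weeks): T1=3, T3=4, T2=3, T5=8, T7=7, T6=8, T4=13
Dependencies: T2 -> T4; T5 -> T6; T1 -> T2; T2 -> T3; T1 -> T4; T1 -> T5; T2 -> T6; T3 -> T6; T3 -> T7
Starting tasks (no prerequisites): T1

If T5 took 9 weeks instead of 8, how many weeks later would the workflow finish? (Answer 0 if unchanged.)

1

The binding path is T1→T5→T6 = 3+8+8 = 19; finish at 19 weeks.
T5 is on the critical path; changing it to 9 makes that path 20 weeks.
The critical path is still T1→T5→T6; finish is now 20 weeks.
Change in finish: 20 − 19 = +1 weeks.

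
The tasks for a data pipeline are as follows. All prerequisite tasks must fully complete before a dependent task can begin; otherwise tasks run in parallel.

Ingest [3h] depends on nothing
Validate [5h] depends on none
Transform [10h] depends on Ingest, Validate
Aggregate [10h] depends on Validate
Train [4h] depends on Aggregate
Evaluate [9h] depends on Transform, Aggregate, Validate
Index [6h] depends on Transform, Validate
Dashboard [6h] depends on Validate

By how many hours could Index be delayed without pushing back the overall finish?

3

Validate→Transform→Evaluate = 5+10+9 = 24 sets the makespan at 24 hours.
The longest chain containing Index totals 21 hours.
Float = 24 − 21 = 3.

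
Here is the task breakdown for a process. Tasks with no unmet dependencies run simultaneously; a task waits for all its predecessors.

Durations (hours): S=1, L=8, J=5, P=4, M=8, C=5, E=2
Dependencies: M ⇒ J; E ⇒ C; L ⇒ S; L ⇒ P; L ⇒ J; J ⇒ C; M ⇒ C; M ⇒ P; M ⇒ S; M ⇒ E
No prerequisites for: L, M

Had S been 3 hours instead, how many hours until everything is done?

Baseline: L→J→C = 8+5+5 = 18 → 18 hours.
S has 9 hours of float (longest path through it is 9).
No other chain overtakes it, so the finish is 18 hours.

18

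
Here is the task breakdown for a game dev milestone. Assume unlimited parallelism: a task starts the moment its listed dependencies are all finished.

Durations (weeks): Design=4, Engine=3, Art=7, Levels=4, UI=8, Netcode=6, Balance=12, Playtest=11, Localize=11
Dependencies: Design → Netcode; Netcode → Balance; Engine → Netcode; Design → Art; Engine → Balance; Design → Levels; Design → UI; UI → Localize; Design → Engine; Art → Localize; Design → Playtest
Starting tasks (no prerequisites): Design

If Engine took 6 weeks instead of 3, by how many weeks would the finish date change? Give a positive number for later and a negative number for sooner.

Actual critical path: Design→Engine→Netcode→Balance = 4+3+6+12 = 25 ⇒ 25 weeks.
Engine is on the critical path; changing it to 6 makes that path 28 weeks.
The critical path is still Design→Engine→Netcode→Balance; finish is now 28 weeks.
Change in finish: 28 − 25 = +3 weeks.

3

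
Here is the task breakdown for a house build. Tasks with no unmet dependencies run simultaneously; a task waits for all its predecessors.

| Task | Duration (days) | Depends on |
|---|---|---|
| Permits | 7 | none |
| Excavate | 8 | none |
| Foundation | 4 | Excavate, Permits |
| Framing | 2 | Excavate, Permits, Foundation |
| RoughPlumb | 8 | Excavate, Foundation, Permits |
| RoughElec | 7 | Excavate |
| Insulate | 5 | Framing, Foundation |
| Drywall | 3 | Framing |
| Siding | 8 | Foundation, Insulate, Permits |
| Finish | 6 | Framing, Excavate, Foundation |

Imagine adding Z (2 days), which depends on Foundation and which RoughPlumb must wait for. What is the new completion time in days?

27

Originally the job takes 27 days.
With Z inserted, RoughPlumb now waits for max(Excavate, Foundation, Permits, Z).
New critical path: Excavate→Foundation→Framing→Insulate→Siding = 8+4+2+5+8 = 27 ⇒ 27 days.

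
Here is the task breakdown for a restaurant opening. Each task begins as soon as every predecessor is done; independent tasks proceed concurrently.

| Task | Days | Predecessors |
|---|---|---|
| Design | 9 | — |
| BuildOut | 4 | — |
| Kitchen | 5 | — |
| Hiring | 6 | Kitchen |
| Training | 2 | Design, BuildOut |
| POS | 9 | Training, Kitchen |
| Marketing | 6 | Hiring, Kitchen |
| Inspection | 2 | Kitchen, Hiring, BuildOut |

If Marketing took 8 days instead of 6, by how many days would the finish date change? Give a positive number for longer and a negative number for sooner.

Baseline: Design→Training→POS = 9+2+9 = 20 → 20 days.
The longest path through Marketing is only 17 days, so Marketing has float 3.
That remains the longest chain; total 20 days.
Change in finish: 20 − 20 = +0 days.

0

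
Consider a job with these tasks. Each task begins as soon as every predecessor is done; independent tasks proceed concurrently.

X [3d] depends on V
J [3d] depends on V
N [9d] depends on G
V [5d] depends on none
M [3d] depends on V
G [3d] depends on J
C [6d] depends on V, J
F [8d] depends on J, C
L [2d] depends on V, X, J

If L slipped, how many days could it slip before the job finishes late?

Critical path: V→J→C→F = 5+3+6+8 = 22, so the finish is 22 days.
The longest chain containing L totals 10 days.
Slack of L = 20 − 8 = 12 days.

12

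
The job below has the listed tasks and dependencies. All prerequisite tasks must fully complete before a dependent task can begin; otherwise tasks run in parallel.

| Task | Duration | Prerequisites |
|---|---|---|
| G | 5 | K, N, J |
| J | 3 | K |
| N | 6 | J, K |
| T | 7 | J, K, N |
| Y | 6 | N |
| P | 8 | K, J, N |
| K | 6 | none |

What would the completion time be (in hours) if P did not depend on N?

22

Original critical path: K→J→N→P = 6+3+6+8 = 23 ⇒ 23 hours.
Without N→P, P's earliest start moves from 15 to 9.
New critical path: K→J→N→T = 6+3+6+7 = 22 ⇒ 22 hours.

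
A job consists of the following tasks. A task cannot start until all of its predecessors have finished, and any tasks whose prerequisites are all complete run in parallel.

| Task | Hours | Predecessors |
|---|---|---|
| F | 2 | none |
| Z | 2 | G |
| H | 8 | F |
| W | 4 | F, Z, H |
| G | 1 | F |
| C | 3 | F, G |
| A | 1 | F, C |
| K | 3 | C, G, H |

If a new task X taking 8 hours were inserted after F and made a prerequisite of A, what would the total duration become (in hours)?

14

Originally the plan takes 14 hours.
With X inserted, A now waits for max(F, C, X).
New critical path: F→H→W = 2+8+4 = 14 ⇒ 14 hours.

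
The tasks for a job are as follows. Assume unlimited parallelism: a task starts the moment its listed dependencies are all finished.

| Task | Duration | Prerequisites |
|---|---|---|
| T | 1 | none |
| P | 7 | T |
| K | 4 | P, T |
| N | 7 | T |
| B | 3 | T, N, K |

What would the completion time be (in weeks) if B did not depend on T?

15

Before: longest chain T→P→K→B = 1+7+4+3 = 15, finish 15.
Dropping T→B doesn't change B's earliest start (12); another predecessor still binds.
New critical path: T→P→K→B = 1+7+4+3 = 15 ⇒ 15 weeks.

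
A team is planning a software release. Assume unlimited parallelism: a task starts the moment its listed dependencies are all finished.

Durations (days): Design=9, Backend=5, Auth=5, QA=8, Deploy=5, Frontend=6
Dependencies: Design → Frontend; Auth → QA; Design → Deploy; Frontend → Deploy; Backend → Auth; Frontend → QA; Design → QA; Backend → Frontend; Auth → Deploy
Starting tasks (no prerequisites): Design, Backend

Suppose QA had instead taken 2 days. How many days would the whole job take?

Critical path before the change: Design→Frontend→QA = 9+6+8 = 23 giving 23 days.
QA lies on that path, so at 2 days the path becomes 17 days.
Now Design→Frontend→Deploy = 9+6+5 = 20 is longest, so the finish becomes 20 days.

20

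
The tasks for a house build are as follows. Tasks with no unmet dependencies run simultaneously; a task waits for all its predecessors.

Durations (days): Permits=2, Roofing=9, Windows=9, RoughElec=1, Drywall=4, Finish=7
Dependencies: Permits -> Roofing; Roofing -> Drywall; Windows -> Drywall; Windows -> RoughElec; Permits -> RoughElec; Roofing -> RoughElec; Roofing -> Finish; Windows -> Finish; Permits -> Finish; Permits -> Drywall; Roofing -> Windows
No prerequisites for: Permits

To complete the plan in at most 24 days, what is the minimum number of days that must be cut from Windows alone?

3

Current finish: 27 days; target: 24.
Windows is on every critical path, so each day cut from Windows cuts the finish by one (this holds down to a finish of 19).
Need 27 − 24 = 3 days off Windows → Windows becomes 6 days, finish becomes 24.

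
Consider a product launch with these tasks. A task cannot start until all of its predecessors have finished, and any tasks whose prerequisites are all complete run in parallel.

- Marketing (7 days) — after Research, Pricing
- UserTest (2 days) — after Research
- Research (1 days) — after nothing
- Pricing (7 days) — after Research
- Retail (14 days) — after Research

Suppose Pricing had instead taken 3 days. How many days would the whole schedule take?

Baseline: Research→Pricing→Marketing = 1+7+7 = 15 → 15 days.
Pricing lies on that path, so at 3 days the path becomes 11 days.
New critical path: Research→Retail = 1+14 = 15 ⇒ 15 days.

15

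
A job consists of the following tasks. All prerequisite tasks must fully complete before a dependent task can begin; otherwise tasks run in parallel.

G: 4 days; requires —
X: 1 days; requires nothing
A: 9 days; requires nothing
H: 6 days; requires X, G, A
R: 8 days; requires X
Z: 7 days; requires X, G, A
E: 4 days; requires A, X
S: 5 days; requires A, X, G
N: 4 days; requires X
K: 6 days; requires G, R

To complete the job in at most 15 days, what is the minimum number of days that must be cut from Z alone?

1

Current finish: 16 days; target: 15.
Z is on every critical path, so each day cut from Z cuts the finish by one (this holds down to a finish of 15).
Need 16 − 15 = 1 day off Z → Z becomes 6 days, finish becomes 15.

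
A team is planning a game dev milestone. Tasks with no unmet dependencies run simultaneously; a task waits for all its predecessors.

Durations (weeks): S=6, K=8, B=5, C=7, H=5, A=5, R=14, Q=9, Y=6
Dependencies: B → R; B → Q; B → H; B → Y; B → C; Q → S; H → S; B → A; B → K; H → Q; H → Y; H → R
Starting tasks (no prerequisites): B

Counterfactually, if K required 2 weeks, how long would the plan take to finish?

25

As given, the longest chain is B→H→Q→S = 5+5+9+6 = 25, so the finish is 25 weeks.
K is off the critical path — its longest chain is 13 weeks, giving 12 of slack.
No other chain overtakes it, so the finish is 25 weeks.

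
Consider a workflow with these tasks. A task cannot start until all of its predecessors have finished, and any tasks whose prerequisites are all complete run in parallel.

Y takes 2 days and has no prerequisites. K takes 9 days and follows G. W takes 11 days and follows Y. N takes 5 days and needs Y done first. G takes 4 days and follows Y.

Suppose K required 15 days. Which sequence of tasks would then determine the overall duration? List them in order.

The binding path is Y→G→K = 2+4+9 = 15; finish at 15 days.
Since K is critical, the +6 change carries straight to that chain (now 21 days).
No other chain overtakes it, so the finish is 21 days.

Y, G, K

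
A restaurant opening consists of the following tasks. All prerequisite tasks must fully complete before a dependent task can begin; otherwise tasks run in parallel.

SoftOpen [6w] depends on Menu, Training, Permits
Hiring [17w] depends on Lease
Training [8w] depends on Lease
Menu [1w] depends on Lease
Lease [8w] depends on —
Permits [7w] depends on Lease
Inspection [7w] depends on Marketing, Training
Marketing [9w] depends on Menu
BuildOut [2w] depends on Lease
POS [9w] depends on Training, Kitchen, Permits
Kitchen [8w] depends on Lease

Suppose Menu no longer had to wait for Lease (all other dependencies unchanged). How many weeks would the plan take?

Before: longest chain Lease→Kitchen→POS = 8+8+9 = 25, finish 25.
Without Lease→Menu, Menu's earliest start moves from 8 to 0.
After: Lease→Kitchen→POS = 8+8+9 = 25 → 25 weeks.

25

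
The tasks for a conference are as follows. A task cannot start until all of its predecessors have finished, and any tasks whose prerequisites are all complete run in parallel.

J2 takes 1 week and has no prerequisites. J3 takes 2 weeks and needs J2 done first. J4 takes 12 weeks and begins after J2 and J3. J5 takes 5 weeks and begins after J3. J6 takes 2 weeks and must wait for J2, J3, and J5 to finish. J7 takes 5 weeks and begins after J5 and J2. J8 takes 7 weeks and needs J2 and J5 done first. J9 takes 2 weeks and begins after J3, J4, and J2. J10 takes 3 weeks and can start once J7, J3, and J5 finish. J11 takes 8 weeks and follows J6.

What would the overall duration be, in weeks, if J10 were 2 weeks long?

Baseline: J2→J3→J5→J6→J11 = 1+2+5+2+8 = 18 → 18 weeks.
J10 has 2 weeks of float (longest path through it is 16).
The critical path is still J2→J3→J5→J6→J11; finish is now 18 weeks.

18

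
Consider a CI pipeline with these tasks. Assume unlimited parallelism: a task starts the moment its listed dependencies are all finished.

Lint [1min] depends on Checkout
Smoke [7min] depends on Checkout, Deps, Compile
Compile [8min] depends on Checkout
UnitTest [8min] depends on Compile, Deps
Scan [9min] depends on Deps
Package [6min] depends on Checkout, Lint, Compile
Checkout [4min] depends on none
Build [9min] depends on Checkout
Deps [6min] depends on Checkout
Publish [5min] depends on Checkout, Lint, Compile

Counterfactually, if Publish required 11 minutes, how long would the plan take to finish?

The binding path is Checkout→Compile→UnitTest = 4+8+8 = 20; finish at 20 minutes.
Publish has 3 minutes of float (longest path through it is 17).
New critical path: Checkout→Compile→Publish = 4+8+11 = 23 ⇒ 23 minutes.

23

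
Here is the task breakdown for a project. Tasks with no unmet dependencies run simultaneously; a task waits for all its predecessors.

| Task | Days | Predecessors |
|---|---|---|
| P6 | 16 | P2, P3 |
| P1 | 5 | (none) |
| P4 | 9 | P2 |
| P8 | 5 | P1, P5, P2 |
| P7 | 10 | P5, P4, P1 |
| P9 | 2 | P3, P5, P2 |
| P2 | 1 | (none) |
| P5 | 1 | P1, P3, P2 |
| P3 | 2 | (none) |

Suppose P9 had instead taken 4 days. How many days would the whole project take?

20

As given, the longest chain is P2→P4→P7 = 1+9+10 = 20, so the finish is 20 days.
P9 is off the critical path — its longest chain is 8 days, giving 12 of slack.
No other chain overtakes it, so the finish is 20 days.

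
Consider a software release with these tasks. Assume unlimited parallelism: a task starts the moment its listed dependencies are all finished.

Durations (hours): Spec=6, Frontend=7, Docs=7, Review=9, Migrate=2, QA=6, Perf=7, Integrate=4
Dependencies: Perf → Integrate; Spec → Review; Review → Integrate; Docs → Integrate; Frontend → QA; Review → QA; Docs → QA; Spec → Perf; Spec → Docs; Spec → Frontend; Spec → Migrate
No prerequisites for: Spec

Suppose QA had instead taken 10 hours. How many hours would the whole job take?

Baseline: Spec→Review→QA = 6+9+6 = 21 → 21 hours.
QA is on the critical path; changing it to 10 makes that path 25 hours.
No other chain overtakes it, so the finish is 25 hours.

25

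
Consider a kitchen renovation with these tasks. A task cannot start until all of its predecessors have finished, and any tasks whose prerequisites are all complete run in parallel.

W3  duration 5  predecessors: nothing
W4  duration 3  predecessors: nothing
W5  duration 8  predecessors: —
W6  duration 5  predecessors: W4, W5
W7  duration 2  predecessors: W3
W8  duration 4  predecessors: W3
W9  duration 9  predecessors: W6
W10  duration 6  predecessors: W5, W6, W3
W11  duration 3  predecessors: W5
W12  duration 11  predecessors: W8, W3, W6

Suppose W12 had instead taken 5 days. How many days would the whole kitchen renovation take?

22

The binding path is W5→W6→W12 = 8+5+11 = 24; finish at 24 days.
Since W12 is critical, the -6 change carries straight to that chain (now 18 days).
The binding chain switches to W5→W6→W9 = 8+5+9 = 22; finish 22 days.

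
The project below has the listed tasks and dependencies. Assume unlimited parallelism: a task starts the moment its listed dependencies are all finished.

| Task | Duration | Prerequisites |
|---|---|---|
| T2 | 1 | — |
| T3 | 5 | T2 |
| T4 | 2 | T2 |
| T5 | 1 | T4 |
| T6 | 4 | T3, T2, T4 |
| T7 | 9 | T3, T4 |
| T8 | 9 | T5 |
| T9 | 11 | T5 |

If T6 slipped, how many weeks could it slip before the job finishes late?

5

Critical path: T2→T3→T7 = 1+5+9 = 15, so the finish is 15 weeks.
Longest path through T6: 10 weeks (earliest finish 10, latest finish 15).
Slack of T6 = 11 − 6 = 5 weeks.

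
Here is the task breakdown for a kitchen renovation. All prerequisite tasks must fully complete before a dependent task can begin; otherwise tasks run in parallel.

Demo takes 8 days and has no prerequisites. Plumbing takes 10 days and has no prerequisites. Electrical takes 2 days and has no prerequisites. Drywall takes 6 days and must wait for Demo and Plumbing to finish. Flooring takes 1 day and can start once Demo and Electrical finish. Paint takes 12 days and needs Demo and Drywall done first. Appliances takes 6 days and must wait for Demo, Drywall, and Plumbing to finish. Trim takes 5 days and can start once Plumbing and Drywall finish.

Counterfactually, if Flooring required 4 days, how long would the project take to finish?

Baseline: Plumbing→Drywall→Paint = 10+6+12 = 28 → 28 days.
Flooring is off the critical path — its longest chain is 9 days, giving 19 of slack.
No other chain overtakes it, so the finish is 28 days.

28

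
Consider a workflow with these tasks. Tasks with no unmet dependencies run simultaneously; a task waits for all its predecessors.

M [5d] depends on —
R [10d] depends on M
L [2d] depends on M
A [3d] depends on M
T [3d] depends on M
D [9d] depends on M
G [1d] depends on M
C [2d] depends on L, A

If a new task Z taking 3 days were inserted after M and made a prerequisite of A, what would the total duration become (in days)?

Originally the schedule takes 15 days.
With Z inserted, A now waits for max(M, Z).
New critical path: M→R = 5+10 = 15 ⇒ 15 days.

15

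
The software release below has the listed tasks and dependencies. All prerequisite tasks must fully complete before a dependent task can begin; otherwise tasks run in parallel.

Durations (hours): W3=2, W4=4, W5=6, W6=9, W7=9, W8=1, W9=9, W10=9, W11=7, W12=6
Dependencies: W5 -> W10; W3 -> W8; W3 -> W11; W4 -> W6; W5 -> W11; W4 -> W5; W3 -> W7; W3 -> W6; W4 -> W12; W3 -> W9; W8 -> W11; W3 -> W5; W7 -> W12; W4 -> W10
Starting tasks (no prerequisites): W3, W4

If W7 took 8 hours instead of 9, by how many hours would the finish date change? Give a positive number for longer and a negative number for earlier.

0

The binding path is W4→W5→W10 = 4+6+9 = 19; finish at 19 hours.
The longest path through W7 is only 17 hours, so W7 has float 2.
The critical path is still W4→W5→W10; finish is now 19 hours.
Change in finish: 19 − 19 = +0 hours.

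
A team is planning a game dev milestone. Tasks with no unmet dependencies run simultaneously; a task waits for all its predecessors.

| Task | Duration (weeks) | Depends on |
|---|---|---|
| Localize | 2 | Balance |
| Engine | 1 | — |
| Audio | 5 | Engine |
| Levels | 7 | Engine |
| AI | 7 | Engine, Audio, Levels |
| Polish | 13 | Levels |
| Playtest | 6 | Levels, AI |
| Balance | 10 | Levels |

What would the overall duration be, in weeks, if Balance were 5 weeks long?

21

The binding path is Engine→Levels→AI→Playtest = 1+7+7+6 = 21; finish at 21 weeks.
Balance has 1 week of float (longest path through it is 20).
That remains the longest chain; total 21 weeks.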